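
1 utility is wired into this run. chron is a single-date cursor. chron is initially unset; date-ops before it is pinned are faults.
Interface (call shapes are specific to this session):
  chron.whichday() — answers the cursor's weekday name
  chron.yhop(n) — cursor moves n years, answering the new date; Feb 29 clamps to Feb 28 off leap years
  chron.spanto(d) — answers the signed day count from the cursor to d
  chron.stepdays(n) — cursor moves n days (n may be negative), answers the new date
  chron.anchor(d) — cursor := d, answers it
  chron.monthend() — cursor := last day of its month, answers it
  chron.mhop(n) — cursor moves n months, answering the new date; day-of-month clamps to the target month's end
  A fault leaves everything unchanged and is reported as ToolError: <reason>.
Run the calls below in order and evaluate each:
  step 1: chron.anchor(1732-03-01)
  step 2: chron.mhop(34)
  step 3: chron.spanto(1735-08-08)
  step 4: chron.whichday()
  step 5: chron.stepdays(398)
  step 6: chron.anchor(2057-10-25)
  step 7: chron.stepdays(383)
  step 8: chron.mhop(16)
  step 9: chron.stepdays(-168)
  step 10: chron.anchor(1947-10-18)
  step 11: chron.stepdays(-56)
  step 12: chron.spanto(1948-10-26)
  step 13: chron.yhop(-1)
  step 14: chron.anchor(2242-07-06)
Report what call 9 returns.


% chron.anchor 1732-03-01
  1732-03-01
% chron.mhop 34
  1735-01-01
% chron.spanto 1735-08-08
  219
% chron.whichday
  Saturday
% chron.stepdays 398
  1736-02-03
% chron.anchor 2057-10-25
  2057-10-25
% chron.stepdays 383
  2058-11-12
% chron.mhop 16
  2060-03-12
% chron.stepdays -168
  2059-09-26
% chron.anchor 1947-10-18
  1947-10-18
% chron.stepdays -56
  1947-08-23
% chron.spanto 1948-10-26
  430
% chron.yhop -1
  1946-08-23
% chron.anchor 2242-07-06
  2242-07-06

Answer: 2059-09-26


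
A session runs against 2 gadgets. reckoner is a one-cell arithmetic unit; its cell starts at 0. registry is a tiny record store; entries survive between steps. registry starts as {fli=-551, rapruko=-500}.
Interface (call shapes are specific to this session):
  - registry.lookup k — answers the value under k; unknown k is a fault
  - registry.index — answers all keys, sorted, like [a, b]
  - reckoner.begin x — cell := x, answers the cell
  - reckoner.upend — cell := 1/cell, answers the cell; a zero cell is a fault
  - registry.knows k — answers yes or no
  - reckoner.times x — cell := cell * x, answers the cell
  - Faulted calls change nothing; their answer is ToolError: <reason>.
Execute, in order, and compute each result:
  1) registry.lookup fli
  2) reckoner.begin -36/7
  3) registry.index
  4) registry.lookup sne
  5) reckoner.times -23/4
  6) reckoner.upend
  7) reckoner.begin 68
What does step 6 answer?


# registry.lookup(k: fli) -> -551
# reckoner.begin(x: -36/7) -> -36/7
# registry.index() -> [fli, rapruko]
# registry.lookup(k: sne) -> ToolError: no such key sne
# reckoner.times(x: -23/4) -> 207/7
# reckoner.upend() -> 7/207
# reckoner.begin(x: 68) -> 68

Answer: 7/207


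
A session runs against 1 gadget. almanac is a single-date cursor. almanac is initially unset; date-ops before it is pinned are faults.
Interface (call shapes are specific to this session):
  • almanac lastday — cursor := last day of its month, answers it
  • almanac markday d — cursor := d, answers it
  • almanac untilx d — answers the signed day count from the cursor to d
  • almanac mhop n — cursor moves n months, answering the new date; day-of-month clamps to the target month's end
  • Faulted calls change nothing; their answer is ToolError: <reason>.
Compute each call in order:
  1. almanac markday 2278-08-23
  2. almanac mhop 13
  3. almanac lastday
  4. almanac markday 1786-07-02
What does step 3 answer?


Answer: 2279-09-30

Derivation:
Next I call almanac markday using d=2278-08-23, yielding 2278-08-23.
Then almanac mhop using n=13, and see 2279-09-23.
I use almanac lastday(), → 2279-09-30.
Then almanac markday using d=1786-07-02, yielding 1786-07-02.


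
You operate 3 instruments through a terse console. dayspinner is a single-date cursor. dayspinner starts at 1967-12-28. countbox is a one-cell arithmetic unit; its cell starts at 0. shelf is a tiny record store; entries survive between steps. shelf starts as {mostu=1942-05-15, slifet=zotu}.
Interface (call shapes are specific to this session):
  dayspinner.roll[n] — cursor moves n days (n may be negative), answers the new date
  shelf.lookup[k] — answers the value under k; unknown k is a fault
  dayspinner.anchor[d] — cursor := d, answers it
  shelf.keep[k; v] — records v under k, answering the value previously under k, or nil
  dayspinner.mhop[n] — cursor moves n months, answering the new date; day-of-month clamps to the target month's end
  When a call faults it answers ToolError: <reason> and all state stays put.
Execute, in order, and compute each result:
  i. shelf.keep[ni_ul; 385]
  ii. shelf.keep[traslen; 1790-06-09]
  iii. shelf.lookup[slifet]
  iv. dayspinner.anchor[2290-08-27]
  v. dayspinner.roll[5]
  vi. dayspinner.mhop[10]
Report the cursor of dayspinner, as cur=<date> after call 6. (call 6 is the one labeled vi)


Act: shelf.keep[ni_ul; 385]
Obs: nil
Act: shelf.keep[traslen; 1790-06-09]
Obs: nil
Act: shelf.lookup[slifet]
Obs: zotu
Act: dayspinner.anchor[2290-08-27]
Obs: 2290-08-27
Act: dayspinner.roll[5]
Obs: 2290-09-01
Act: dayspinner.mhop[10]
Obs: 2291-07-01

Answer: cur=2291-07-01


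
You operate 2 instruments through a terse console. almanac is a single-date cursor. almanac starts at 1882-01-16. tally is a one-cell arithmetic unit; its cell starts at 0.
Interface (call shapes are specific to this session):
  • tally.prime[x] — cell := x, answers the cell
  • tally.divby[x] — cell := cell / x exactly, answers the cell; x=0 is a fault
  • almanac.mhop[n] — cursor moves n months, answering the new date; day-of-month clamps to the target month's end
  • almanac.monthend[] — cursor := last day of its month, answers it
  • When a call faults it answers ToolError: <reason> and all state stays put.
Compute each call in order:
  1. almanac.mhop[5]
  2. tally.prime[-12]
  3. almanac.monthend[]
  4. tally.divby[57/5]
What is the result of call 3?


I use almanac.mhop with n: 5, and observe 1882-06-16.
I run tally.prime with x: -12, and see -12.
I try almanac.monthend, and observe 1882-06-30.
I try tally.divby with x: 57/5, and get -20/19.

Answer: 1882-06-30


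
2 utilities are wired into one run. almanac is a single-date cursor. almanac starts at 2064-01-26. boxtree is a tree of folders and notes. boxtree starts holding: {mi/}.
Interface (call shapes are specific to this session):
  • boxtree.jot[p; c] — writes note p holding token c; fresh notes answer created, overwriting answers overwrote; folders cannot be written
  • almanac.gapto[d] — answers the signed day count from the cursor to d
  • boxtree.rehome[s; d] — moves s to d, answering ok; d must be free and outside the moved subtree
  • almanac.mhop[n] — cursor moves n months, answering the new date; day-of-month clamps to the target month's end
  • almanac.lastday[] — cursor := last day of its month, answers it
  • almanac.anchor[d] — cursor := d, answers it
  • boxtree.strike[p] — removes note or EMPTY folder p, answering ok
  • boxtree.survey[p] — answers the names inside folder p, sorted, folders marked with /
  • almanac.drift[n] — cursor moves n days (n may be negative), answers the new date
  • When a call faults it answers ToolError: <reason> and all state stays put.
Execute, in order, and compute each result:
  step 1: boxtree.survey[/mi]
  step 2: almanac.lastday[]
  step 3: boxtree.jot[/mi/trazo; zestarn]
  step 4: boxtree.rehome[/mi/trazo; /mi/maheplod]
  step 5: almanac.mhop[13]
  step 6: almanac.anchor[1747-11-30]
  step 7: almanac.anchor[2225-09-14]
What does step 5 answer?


Answer: 2065-02-28

Derivation:
CALL boxtree.survey[p: /mi]
RET  []
CALL almanac.lastday[]
RET  2064-01-31
CALL boxtree.jot[p: /mi/trazo; c: zestarn]
RET  created
CALL boxtree.rehome[s: /mi/trazo; d: /mi/maheplod]
RET  ok
CALL almanac.mhop[n: 13]
RET  2065-02-28
CALL almanac.anchor[d: 1747-11-30]
RET  1747-11-30
CALL almanac.anchor[d: 2225-09-14]
RET  2225-09-14


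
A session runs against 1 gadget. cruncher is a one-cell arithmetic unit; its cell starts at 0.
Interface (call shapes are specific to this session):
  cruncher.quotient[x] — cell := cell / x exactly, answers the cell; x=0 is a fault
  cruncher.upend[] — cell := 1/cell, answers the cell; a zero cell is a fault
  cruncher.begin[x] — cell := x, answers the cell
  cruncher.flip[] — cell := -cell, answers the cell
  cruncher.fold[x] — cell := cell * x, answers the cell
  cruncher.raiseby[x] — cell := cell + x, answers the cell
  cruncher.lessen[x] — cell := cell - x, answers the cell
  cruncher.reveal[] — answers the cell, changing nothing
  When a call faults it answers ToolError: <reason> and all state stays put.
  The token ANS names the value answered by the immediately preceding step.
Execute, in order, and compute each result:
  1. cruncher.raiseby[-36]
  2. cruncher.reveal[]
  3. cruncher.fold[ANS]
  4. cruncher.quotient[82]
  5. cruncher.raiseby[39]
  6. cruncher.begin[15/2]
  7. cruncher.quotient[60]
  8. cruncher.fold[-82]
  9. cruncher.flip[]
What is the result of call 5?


CALL cruncher.raiseby[-36]
RET  -36
CALL cruncher.reveal[]
RET  -36
CALL cruncher.fold[ANS]
RET  1296
CALL cruncher.quotient[82]
RET  648/41
CALL cruncher.raiseby[39]
RET  2247/41
CALL cruncher.begin[15/2]
RET  15/2
CALL cruncher.quotient[60]
RET  1/8
CALL cruncher.fold[-82]
RET  -41/4
CALL cruncher.flip[]
RET  41/4

Answer: 2247/41


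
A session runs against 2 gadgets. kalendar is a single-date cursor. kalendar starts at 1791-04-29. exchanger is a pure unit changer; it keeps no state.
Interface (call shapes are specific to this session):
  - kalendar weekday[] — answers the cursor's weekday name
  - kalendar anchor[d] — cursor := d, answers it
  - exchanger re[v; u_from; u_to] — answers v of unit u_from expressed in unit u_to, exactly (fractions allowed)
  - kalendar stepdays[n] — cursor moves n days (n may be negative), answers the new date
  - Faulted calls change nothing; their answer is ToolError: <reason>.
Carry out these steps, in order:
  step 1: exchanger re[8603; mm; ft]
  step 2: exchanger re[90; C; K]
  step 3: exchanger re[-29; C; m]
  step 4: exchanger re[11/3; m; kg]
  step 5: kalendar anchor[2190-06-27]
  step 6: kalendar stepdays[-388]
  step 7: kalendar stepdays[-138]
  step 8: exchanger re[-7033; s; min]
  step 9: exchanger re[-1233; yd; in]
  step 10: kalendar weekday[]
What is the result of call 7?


>>> exchanger re 8603 mm ft
:: 43015/1524
>>> exchanger re 90 C K
:: 7263/20
>>> exchanger re -29 C m
:: ToolError: incompatible units
>>> exchanger re 11/3 m kg
:: ToolError: incompatible units
>>> kalendar anchor 2190-06-27
:: 2190-06-27
>>> kalendar stepdays -388
:: 2189-06-04
>>> kalendar stepdays -138
:: 2189-01-17
>>> exchanger re -7033 s min
:: -7033/60
>>> exchanger re -1233 yd in
:: -44388
>>> kalendar weekday
:: Saturday

Answer: 2189-01-17


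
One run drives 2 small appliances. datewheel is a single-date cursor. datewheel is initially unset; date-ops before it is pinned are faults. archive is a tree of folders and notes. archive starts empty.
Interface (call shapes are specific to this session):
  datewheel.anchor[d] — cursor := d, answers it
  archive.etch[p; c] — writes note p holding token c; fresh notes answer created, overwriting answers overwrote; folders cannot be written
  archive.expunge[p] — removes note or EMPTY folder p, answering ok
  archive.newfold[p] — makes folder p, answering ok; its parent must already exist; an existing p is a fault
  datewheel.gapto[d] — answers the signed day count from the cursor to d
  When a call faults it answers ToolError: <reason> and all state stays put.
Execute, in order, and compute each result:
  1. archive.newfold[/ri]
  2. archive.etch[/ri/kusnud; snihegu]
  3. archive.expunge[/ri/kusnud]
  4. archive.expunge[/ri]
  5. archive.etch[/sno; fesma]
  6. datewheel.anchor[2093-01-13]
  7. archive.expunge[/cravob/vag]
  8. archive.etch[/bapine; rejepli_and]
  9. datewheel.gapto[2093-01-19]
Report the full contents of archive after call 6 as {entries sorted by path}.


Calling archive.newfold using p=/ri, and get ok.
Invoking archive.etch using p=/ri/kusnud, c=snihegu, and see created.
Invoking archive.expunge using p=/ri/kusnud, — result: ok.
Calling archive.expunge using p=/ri, → ok.
I run archive.etch using p=/sno, c=fesma, — result: created.
Now I run datewheel.anchor using d=2093-01-13, → 2093-01-13.
Now I run archive.expunge using p=/cravob/vag, giving ToolError: not found.
I call archive.etch using p=/bapine, c=rejepli_and, yielding created.
Then datewheel.gapto using d=2093-01-19, → 6.

Answer: {sno=fesma}


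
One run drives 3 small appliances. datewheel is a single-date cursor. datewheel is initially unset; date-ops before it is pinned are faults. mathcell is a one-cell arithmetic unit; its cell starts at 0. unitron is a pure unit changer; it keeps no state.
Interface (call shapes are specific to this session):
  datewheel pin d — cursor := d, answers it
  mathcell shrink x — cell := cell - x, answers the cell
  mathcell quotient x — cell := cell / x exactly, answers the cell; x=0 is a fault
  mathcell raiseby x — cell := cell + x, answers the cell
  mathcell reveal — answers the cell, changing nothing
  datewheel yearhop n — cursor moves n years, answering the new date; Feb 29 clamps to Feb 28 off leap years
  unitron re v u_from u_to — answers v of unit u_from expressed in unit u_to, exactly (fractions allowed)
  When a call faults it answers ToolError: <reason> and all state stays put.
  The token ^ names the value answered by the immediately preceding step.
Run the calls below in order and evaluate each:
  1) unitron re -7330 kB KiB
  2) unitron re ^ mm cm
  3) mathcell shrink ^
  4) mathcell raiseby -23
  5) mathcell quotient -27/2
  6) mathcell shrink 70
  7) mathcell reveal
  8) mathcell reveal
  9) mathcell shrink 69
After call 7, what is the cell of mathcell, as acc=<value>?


Answer: acc=-209641/1728

Derivation:
CALL unitron re[v: -7330; u_from: kB; u_to: KiB]
RET  -458125/64
CALL unitron re[v: ^; u_from: mm; u_to: cm]
RET  -91625/128
CALL mathcell shrink[x: ^]
RET  91625/128
CALL mathcell raiseby[x: -23]
RET  88681/128
CALL mathcell quotient[x: -27/2]
RET  -88681/1728
CALL mathcell shrink[x: 70]
RET  -209641/1728
CALL mathcell reveal[]
RET  -209641/1728
CALL mathcell reveal[]
RET  -209641/1728
CALL mathcell shrink[x: 69]
RET  -328873/1728


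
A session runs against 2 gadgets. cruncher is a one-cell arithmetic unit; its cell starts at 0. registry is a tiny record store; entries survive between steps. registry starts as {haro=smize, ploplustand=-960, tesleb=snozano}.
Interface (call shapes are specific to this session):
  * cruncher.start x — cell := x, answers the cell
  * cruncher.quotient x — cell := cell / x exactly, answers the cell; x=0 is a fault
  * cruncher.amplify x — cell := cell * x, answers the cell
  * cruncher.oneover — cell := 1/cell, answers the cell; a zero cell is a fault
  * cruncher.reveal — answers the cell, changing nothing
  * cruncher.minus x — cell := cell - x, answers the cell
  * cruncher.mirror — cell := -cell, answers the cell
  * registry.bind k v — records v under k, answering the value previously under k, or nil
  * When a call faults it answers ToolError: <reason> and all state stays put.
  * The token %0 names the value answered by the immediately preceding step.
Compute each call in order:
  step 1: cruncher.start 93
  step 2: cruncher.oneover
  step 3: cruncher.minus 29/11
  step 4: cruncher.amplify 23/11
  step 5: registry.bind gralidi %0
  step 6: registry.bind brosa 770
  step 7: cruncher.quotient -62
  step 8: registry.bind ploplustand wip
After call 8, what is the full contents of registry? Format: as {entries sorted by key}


·→ cruncher.start(x: 93)
·← 93
·→ cruncher.oneover()
·← 1/93
·→ cruncher.minus(x: 29/11)
·← -2686/1023
·→ cruncher.amplify(x: 23/11)
·← -61778/11253
·→ registry.bind(k: gralidi, v: %0)
·← nil
·→ registry.bind(k: brosa, v: 770)
·← nil
·→ cruncher.quotient(x: -62)
·← 30889/348843
·→ registry.bind(k: ploplustand, v: wip)
·← -960

Answer: {brosa=770, gralidi=-61778/11253, haro=smize, ploplustand=wip, tesleb=snozano}


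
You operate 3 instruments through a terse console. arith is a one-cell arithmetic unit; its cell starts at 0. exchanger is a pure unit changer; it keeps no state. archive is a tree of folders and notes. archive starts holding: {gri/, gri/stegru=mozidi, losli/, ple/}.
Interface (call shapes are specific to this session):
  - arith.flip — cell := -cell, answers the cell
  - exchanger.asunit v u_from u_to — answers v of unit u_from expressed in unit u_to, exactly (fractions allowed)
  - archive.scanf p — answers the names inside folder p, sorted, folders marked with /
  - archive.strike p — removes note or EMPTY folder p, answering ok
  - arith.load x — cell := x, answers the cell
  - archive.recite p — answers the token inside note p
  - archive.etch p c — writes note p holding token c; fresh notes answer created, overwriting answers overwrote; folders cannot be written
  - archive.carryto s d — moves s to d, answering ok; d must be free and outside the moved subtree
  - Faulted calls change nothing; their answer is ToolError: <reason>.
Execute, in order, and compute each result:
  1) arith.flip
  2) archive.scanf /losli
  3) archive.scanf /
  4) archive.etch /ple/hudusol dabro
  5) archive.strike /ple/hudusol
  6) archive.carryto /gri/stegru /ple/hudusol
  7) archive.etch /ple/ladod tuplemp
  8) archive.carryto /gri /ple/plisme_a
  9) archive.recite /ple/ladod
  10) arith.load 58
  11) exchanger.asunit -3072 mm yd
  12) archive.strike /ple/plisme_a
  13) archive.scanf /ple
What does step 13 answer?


[in] arith.flip
= 0
[in] archive.scanf p=/losli
= []
[in] archive.scanf p=/
= [gri/, losli/, ple/]
[in] archive.etch p=/ple/hudusol c=dabro
= created
[in] archive.strike p=/ple/hudusol
= ok
[in] archive.carryto s=/gri/stegru d=/ple/hudusol
= ok
[in] archive.etch p=/ple/ladod c=tuplemp
= created
[in] archive.carryto s=/gri d=/ple/plisme_a
= ok
[in] archive.recite p=/ple/ladod
= tuplemp
[in] arith.load x=58
= 58
[in] exchanger.asunit v=-3072 u_from=mm u_to=yd
= -1280/381
[in] archive.strike p=/ple/plisme_a
= ok
[in] archive.scanf p=/ple
= [hudusol, ladod]

Answer: [hudusol, ladod]


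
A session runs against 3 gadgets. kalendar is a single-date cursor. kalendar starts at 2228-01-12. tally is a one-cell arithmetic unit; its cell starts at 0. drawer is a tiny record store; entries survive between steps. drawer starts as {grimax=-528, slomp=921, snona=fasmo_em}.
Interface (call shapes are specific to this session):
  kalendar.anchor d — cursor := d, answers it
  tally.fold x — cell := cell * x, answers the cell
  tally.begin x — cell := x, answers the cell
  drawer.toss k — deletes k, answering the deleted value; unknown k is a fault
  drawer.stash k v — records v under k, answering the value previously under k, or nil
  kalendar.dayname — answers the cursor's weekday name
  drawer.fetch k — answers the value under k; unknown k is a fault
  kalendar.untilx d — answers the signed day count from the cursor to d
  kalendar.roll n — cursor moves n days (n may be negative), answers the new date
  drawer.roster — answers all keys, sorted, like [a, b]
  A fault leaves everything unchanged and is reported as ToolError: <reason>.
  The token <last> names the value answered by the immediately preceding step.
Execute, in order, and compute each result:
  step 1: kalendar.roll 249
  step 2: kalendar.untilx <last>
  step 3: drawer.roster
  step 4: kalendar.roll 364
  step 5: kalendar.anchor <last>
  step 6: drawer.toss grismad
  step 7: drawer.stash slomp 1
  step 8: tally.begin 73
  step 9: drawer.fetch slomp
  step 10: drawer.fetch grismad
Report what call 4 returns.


CALL kalendar.roll[249]
RET  2228-09-17
CALL kalendar.untilx[<last>]
RET  0
CALL drawer.roster[]
RET  [grimax, slomp, snona]
CALL kalendar.roll[364]
RET  2229-09-16
CALL kalendar.anchor[<last>]
RET  2229-09-16
CALL drawer.toss[grismad]
RET  ToolError: no such key grismad
CALL drawer.stash[slomp; 1]
RET  921
CALL tally.begin[73]
RET  73
CALL drawer.fetch[slomp]
RET  1
CALL drawer.fetch[grismad]
RET  ToolError: no such key grismad

Answer: 2229-09-16


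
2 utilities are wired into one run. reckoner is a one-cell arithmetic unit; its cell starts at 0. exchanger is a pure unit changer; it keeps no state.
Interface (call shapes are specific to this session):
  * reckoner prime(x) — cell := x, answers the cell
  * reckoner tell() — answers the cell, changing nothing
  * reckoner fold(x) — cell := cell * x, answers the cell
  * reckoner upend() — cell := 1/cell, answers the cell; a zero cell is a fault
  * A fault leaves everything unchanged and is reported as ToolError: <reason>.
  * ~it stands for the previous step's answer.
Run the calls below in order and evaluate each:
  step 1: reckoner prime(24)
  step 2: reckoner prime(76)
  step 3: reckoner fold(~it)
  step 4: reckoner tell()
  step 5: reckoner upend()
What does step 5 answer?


% 1. reckoner prime(x→24) -> 24
% 2. reckoner prime(x→76) -> 76
% 3. reckoner fold(x→~it) -> 5776
% 4. reckoner tell() -> 5776
% 5. reckoner upend() -> 1/5776

Answer: 1/5776


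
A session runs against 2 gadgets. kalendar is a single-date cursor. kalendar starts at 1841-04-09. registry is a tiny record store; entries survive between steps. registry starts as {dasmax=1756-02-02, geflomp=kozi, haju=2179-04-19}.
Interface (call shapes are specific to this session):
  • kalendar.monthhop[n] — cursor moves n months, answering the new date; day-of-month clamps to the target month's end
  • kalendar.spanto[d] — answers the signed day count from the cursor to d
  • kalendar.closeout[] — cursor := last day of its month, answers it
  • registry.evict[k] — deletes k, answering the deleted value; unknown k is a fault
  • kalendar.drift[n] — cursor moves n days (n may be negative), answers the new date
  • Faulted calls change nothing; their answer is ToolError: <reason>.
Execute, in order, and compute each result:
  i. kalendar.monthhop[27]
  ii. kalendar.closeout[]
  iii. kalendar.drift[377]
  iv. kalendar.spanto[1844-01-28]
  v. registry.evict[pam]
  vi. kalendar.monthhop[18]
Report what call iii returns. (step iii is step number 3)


Answer: 1844-08-11

Derivation:
;; monthhop(n='27') == 1843-07-09
;; closeout() == 1843-07-31
;; drift(n='377') == 1844-08-11
;; spanto(d='1844-01-28') == -196
;; evict(k='pam') == ToolError: no such key pam
;; monthhop(n='18') == 1846-02-11


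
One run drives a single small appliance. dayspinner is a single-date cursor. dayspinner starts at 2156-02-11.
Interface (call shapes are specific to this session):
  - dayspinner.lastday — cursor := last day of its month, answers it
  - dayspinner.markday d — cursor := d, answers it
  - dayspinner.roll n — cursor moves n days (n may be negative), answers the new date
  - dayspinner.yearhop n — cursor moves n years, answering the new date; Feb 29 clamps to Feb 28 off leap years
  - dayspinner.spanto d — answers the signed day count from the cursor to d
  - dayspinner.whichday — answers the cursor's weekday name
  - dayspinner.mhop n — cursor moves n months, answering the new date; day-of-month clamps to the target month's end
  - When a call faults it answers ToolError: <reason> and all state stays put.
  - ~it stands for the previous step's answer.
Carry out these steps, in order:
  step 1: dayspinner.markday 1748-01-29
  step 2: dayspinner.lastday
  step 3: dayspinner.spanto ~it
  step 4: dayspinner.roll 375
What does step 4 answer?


Answer: 1749-02-09

Derivation:
;; dayspinner.markday(d: 1748-01-29) == 1748-01-29
;; dayspinner.lastday() == 1748-01-31
;; dayspinner.spanto(d: ~it) == 0
;; dayspinner.roll(n: 375) == 1749-02-09


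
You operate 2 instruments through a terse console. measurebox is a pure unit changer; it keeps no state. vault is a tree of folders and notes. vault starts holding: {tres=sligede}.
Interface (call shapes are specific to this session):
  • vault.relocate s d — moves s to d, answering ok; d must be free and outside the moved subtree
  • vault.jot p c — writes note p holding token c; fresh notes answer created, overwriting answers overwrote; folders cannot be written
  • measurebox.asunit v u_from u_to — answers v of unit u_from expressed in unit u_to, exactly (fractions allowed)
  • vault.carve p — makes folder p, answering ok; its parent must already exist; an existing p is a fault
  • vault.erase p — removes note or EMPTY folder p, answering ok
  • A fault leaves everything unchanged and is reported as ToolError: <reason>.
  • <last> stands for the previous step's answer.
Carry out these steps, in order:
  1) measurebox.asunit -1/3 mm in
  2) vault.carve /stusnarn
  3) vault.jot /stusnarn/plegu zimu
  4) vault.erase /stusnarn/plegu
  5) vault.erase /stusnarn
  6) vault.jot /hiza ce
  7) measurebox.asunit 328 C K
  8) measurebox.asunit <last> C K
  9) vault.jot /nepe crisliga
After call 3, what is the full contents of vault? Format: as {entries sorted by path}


Now I run asunit with -1/3, mm, in, which returns -5/381.
I run carve with /stusnarn, giving ok.
Now I run jot with /stusnarn/plegu, zimu, → created.
I invoke erase with /stusnarn/plegu: ok.
I try erase with /stusnarn, giving ok.
Then jot with /hiza, ce, which returns created.
Now I run asunit with 328, C, K, and observe 12023/20.
Next I call asunit with <last>, C, K, → 8743/10.
Calling jot with /nepe, crisliga, — result: created.

Answer: {stusnarn/, stusnarn/plegu=zimu, tres=sligede}


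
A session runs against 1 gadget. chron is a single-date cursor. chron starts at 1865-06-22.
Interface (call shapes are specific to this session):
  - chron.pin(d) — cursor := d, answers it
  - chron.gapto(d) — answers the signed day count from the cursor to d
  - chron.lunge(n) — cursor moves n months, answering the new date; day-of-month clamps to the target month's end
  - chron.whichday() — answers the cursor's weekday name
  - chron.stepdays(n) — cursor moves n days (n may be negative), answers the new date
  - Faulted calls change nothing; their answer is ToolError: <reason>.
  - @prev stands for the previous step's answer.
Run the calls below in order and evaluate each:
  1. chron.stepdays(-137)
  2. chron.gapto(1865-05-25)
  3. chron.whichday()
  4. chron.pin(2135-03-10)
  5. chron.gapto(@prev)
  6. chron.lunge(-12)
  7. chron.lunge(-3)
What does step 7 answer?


% stepdays n: -137
[out] 1865-02-05
% gapto d: 1865-05-25
[out] 109
% whichday
[out] Sunday
% pin d: 2135-03-10
[out] 2135-03-10
% gapto d: @prev
[out] 0
% lunge n: -12
[out] 2134-03-10
% lunge n: -3
[out] 2133-12-10

Answer: 2133-12-10


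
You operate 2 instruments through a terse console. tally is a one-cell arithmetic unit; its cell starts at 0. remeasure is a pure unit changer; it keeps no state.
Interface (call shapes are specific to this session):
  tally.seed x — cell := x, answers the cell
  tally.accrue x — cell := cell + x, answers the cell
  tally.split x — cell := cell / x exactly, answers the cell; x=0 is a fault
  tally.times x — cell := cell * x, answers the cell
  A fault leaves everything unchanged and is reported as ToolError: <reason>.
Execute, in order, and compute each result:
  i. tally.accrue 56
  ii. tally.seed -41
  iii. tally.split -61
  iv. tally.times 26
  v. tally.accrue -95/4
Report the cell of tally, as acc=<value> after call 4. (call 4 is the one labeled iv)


Answer: acc=1066/61

Derivation:
Invoking tally.accrue using x: 56, → 56.
I invoke tally.seed using x: -41, which returns -41.
I call tally.split using x: -61, which returns 41/61.
I call tally.times using x: 26, yielding 1066/61.
Calling tally.accrue using x: -95/4, → -1531/244.


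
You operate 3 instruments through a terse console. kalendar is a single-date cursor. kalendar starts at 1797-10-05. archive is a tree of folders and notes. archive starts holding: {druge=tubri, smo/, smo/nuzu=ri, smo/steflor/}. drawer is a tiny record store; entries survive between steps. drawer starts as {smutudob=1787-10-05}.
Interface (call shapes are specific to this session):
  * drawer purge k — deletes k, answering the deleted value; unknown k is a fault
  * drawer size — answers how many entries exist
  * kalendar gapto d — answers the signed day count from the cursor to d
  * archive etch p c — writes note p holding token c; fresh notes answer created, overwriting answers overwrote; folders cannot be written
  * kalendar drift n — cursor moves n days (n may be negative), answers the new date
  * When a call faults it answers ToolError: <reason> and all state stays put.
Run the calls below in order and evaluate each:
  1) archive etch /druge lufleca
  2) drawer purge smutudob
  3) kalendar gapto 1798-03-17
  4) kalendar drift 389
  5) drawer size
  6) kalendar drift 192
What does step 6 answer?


Answer: 1799-05-09

Derivation:
$ archive etch /druge lufleca
:: overwrote
$ drawer purge smutudob
:: 1787-10-05
$ kalendar gapto 1798-03-17
:: 163
$ kalendar drift 389
:: 1798-10-29
$ drawer size
:: 0
$ kalendar drift 192
:: 1799-05-09


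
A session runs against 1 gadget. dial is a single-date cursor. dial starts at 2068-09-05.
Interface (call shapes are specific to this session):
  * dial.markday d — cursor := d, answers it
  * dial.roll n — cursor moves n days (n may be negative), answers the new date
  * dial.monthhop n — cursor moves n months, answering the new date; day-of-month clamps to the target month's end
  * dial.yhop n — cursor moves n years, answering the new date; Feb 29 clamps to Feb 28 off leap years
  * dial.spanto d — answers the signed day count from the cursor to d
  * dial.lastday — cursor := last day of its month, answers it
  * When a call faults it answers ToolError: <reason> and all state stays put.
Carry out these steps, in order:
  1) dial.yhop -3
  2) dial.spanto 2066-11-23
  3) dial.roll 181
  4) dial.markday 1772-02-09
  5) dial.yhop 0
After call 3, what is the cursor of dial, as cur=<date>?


Answer: cur=2066-03-05

Derivation:
Next I call dial.yhop passing n→-3, → 2065-09-05.
I invoke dial.spanto passing d→2066-11-23: 444.
Using dial.roll passing n→181, and see 2066-03-05.
I run dial.markday passing d→1772-02-09, — result: 1772-02-09.
Using dial.yhop passing n→0, yielding 1772-02-09.


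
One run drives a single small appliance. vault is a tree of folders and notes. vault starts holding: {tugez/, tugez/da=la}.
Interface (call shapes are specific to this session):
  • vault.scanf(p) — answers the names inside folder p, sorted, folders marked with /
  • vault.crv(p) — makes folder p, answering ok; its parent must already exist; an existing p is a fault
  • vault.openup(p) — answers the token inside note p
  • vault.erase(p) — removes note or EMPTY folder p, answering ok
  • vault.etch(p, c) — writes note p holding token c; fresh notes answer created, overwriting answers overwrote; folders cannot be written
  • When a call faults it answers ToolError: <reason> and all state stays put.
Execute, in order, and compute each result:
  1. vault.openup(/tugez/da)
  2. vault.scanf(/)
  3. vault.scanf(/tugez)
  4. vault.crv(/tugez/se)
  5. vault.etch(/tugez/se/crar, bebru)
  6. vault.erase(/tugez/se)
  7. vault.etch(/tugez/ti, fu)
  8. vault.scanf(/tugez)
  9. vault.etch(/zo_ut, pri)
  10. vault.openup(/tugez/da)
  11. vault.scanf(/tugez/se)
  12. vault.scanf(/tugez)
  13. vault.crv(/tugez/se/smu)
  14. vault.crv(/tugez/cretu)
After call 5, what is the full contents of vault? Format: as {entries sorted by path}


Answer: {tugez/, tugez/da=la, tugez/se/, tugez/se/crar=bebru}

Derivation:
Now I run vault.openup on p=/tugez/da, → la.
I try vault.scanf on p=/, and see [tugez/].
Calling vault.scanf on p=/tugez, giving [da].
Now I run vault.crv on p=/tugez/se, and get ok.
Then vault.etch on p=/tugez/se/crar, c=bebru, → created.
Then vault.erase on p=/tugez/se, → ToolError: not empty.
I try vault.etch on p=/tugez/ti, c=fu, giving created.
Invoking vault.scanf on p=/tugez, → [da, se/, ti].
Calling vault.etch on p=/zo_ut, c=pri, which returns created.
I use vault.openup on p=/tugez/da, and see la.
I invoke vault.scanf on p=/tugez/se, → [crar].
I run vault.scanf on p=/tugez, which returns [da, se/, ti].
Using vault.crv on p=/tugez/se/smu, and get ok.
I run vault.crv on p=/tugez/cretu, which returns ok.


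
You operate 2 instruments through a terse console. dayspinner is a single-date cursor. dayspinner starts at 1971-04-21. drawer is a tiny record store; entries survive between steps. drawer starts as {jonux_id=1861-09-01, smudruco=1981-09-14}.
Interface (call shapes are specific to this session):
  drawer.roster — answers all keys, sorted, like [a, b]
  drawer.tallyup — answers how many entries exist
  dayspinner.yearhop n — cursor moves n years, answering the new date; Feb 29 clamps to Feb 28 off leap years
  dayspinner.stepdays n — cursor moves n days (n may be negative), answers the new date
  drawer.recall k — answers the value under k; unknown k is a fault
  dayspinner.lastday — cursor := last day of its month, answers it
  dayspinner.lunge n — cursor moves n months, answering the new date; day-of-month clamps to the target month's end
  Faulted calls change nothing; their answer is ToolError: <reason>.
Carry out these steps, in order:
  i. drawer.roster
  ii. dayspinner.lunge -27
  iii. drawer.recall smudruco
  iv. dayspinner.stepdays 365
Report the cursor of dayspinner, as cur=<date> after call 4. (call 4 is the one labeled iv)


Answer: cur=1970-01-21

Derivation:
Next I call drawer.roster(), and observe [jonux_id, smudruco].
Using dayspinner.lunge with -27, yielding 1969-01-21.
I use drawer.recall with smudruco, → 1981-09-14.
I try dayspinner.stepdays with 365, giving 1970-01-21.


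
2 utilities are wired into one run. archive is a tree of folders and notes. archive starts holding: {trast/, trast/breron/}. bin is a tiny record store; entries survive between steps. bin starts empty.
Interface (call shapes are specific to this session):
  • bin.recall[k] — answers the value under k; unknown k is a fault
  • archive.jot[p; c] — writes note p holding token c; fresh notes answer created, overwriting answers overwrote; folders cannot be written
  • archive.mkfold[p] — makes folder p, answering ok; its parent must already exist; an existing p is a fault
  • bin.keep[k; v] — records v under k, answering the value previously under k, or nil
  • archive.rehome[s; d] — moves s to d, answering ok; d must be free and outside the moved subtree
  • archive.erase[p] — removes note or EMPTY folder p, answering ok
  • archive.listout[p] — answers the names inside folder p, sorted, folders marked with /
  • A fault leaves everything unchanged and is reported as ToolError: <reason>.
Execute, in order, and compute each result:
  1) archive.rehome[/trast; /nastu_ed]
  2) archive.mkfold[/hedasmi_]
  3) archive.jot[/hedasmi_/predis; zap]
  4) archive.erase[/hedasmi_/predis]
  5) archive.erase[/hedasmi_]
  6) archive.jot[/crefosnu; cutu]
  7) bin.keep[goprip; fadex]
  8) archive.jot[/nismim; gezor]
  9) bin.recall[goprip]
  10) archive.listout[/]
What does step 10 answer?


Answer: [crefosnu, nastu_ed/, nismim]

Derivation:
! 1. archive.rehome(s→/trast, d→/nastu_ed) -> ok
! 2. archive.mkfold(p→/hedasmi_) -> ok
! 3. archive.jot(p→/hedasmi_/predis, c→zap) -> created
! 4. archive.erase(p→/hedasmi_/predis) -> ok
! 5. archive.erase(p→/hedasmi_) -> ok
! 6. archive.jot(p→/crefosnu, c→cutu) -> created
! 7. bin.keep(k→goprip, v→fadex) -> nil
! 8. archive.jot(p→/nismim, c→gezor) -> created
! 9. bin.recall(k→goprip) -> fadex
! 10. archive.listout(p→/) -> [crefosnu, nastu_ed/, nismim]


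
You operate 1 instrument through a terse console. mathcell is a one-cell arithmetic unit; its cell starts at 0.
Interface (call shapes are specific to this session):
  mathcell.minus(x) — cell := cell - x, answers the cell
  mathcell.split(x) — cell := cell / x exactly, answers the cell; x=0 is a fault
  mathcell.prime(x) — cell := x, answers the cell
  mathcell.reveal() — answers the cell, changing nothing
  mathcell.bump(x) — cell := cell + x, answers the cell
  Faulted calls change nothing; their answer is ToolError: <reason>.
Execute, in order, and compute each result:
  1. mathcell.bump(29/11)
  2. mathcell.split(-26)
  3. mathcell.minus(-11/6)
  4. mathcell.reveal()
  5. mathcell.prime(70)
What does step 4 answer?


Answer: 743/429

Derivation:
→ bump(29/11)
← 29/11
→ split(-26)
← -29/286
→ minus(-11/6)
← 743/429
→ reveal()
← 743/429
→ prime(70)
← 70


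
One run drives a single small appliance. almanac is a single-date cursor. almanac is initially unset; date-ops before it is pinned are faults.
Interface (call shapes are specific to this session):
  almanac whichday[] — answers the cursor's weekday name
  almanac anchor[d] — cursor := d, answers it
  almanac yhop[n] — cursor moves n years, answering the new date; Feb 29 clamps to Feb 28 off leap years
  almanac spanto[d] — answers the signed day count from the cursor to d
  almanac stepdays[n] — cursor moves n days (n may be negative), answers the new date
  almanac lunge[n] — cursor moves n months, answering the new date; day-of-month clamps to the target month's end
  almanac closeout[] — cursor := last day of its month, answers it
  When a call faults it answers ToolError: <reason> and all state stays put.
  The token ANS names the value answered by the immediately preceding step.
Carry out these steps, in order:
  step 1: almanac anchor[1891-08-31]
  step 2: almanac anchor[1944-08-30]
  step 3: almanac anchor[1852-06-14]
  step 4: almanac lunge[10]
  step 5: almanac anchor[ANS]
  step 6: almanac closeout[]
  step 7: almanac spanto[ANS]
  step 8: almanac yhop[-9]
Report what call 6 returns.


;; almanac anchor(d=1891-08-31) ~> 1891-08-31
;; almanac anchor(d=1944-08-30) ~> 1944-08-30
;; almanac anchor(d=1852-06-14) ~> 1852-06-14
;; almanac lunge(n=10) ~> 1853-04-14
;; almanac anchor(d=ANS) ~> 1853-04-14
;; almanac closeout() ~> 1853-04-30
;; almanac spanto(d=ANS) ~> 0
;; almanac yhop(n=-9) ~> 1844-04-30

Answer: 1853-04-30


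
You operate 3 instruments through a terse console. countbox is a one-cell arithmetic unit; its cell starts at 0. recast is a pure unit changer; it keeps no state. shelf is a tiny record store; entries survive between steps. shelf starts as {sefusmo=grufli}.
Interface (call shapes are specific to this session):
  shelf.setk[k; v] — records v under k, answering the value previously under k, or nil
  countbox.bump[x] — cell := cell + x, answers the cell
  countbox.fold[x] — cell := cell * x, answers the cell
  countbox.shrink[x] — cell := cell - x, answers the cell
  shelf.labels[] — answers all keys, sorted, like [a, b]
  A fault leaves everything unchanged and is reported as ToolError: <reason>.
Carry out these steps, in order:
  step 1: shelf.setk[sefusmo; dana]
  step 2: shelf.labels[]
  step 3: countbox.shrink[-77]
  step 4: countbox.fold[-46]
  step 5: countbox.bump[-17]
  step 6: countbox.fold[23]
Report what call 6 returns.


Now I run shelf.setk on k='sefusmo', v='dana', and get grufli.
Calling shelf.labels(), yielding [sefusmo].
I try countbox.shrink on x='-77', → 77.
Calling countbox.fold on x='-46', — result: -3542.
Then countbox.bump on x='-17', and observe -3559.
I call countbox.fold on x='23', and see -81857.

Answer: -81857


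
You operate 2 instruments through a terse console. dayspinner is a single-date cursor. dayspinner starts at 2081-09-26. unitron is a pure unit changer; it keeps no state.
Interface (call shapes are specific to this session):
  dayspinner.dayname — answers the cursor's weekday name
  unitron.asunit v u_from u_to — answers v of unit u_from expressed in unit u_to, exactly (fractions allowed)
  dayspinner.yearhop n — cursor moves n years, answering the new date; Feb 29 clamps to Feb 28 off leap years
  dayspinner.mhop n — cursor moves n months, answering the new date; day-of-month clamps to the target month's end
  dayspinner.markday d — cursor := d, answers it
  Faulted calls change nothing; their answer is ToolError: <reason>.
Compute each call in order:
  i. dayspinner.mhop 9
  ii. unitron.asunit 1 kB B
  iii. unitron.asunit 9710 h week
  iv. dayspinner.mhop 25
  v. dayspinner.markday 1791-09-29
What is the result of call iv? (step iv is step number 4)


>>> dayspinner.mhop 9
:: 2082-06-26
>>> unitron.asunit 1 kB B
:: 1000
>>> unitron.asunit 9710 h week
:: 4855/84
>>> dayspinner.mhop 25
:: 2084-07-26
>>> dayspinner.markday 1791-09-29
:: 1791-09-29

Answer: 2084-07-26
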